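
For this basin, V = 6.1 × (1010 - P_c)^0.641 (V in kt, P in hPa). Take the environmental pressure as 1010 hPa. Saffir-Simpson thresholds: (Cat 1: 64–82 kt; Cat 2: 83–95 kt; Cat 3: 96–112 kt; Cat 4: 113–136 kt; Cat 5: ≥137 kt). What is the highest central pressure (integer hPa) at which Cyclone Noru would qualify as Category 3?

936 hPa

Category 3 begins at V = 96 kt.
Required ΔP = (96/6.1)^(1/0.641) = 15.738^1.560 ≈ 73.67 hPa.
P_c ≤ 1010 − 73.67 = 936.33, so the highest integer P_c is 936 hPa.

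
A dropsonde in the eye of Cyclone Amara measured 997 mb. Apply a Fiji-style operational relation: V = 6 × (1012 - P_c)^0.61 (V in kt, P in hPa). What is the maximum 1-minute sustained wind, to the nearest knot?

31 kt

ΔP = 1012 − 997 = 15 mb.
15^0.61 ≈ 5.217.
V ≈ 6 × 5.217 ≈ 31.3 kt.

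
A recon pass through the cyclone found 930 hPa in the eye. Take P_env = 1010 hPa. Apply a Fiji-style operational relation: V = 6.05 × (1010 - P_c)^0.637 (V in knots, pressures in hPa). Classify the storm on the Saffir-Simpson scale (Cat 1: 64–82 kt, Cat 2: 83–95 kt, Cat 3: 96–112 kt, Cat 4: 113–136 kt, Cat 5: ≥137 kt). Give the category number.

3

ΔP = 1010 − 930 = 80 hPa.
V ≈ 6.05 × 80^0.637 = 6.05 × 16.30 ≈ 99 kt.
99 kt falls in the Category 3 band.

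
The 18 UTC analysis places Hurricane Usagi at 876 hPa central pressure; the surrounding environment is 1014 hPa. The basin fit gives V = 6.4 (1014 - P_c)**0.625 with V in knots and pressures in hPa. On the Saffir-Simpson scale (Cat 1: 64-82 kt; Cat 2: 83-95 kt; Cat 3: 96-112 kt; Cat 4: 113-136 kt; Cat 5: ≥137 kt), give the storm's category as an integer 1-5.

ΔP = 1014 − 876 = 138 hPa.
V ≈ 6.4 × 138^0.625 = 6.4 × 21.75 ≈ 139 kt.
139 kt falls in the Category 5 band.

5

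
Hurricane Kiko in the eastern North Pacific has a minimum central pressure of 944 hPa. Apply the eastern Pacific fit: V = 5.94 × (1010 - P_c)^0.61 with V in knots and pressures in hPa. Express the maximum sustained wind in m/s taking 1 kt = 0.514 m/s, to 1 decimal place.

ΔP = 1010 − 944 = 66 hPa.
V ≈ 5.94 × 66^0.61 = 5.94 × 12.880 ≈ 76.508 kt.
76.508 × 0.514 ≈ 39.33 m/s → 39.3 m/s.

39.3 m/s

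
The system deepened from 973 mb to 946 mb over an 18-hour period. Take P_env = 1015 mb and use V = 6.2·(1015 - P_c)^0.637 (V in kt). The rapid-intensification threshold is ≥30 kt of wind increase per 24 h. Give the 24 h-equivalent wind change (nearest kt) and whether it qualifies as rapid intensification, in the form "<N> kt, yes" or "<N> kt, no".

33 kt, yes

V₁: ΔP = 42, V ≈ 6.2 × 42^0.637 ≈ 67.05 kt.
V₂: ΔP = 69, V ≈ 6.2 × 69^0.637 ≈ 91.99 kt.
ΔV over 18 h = 24.94 kt → 24 h equivalent = 24.94 × 24/18 ≈ 33.25 kt.
33 kt ≥ 30 kt ⇒ rapid intensification.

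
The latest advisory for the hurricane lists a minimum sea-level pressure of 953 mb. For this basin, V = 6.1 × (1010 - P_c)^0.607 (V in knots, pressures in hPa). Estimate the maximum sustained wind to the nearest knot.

71 kt

ΔP = 1010 − 953 = 57 mb.
57^0.607 ≈ 11.636.
V ≈ 6.1 × 11.636 ≈ 71.0 kt.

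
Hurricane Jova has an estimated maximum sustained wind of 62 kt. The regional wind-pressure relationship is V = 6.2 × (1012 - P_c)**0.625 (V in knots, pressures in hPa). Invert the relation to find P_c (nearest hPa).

972 hPa

ΔP = (V / 6.2)^(1/0.625) = (62/6.2)^1.600.
62/6.2 = 10.000; 10.000^1.600 ≈ 39.81 hPa.
P_c = 1012 − 39.81 = 972.19 ≈ 972 hPa.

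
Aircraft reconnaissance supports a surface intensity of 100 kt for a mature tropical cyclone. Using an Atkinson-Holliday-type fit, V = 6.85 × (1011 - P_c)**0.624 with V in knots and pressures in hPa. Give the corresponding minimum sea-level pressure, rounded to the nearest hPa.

ΔP = (V / 6.85)^(1/0.624) = (100/6.85)^1.603.
100/6.85 = 14.599; 14.599^1.603 ≈ 73.43 hPa.
P_c = 1011 − 73.43 = 937.57 ≈ 938 hPa.

938 hPa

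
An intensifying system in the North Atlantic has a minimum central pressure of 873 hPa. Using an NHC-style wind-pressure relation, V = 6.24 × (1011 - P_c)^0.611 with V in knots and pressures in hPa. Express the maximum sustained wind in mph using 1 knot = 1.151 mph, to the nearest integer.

146 mph

ΔP = 1011 − 873 = 138 hPa.
V ≈ 6.24 × 138^0.611 = 6.24 × 20.299 ≈ 126.663 kt.
126.663 × 1.151 ≈ 145.79 mph → 146 mph.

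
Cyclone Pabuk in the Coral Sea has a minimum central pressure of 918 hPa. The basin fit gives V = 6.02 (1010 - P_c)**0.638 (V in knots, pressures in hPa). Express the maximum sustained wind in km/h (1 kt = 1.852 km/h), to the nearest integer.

200 km/h

ΔP = 1010 − 918 = 92 hPa.
V ≈ 6.02 × 92^0.638 = 6.02 × 17.902 ≈ 107.769 kt.
107.769 × 1.852 ≈ 199.59 km/h → 200 km/h.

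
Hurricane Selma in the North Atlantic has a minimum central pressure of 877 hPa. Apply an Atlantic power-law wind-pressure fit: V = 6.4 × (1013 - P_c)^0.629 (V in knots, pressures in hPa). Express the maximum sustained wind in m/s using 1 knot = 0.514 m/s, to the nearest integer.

ΔP = 1013 − 877 = 136 hPa.
V ≈ 6.4 × 136^0.629 = 6.4 × 21.978 ≈ 140.662 kt.
140.662 × 0.514 ≈ 72.30 m/s → 72 m/s.

72 m/s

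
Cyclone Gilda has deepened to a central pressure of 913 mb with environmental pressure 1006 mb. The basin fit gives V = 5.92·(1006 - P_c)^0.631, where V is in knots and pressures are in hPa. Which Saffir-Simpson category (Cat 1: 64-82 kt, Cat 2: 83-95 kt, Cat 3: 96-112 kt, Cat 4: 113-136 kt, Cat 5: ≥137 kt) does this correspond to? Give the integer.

3

ΔP = 1006 − 913 = 93 mb.
V ≈ 5.92 × 93^0.631 = 5.92 × 17.46 ≈ 103 kt.
103 kt falls in the Category 3 band.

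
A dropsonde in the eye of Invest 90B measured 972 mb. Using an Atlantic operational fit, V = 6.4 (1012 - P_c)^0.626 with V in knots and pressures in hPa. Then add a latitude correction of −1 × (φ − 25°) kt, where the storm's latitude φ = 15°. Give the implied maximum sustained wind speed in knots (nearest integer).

ΔP = 1012 − 972 = 40 mb.
40^0.626 ≈ 10.067.
V ≈ 6.4 × 10.067 ≈ 64.4 kt.
Latitude correction: −1 × (15 − 25) = 10 kt.
Corrected V ≈ 74.4 kt → 74 kt.

74 kt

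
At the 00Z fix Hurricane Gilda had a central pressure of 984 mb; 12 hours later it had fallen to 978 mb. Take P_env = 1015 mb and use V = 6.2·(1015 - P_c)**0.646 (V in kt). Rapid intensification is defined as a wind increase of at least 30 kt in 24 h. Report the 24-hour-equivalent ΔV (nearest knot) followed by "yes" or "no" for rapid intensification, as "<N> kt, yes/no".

V₁: ΔP = 31, V ≈ 6.2 × 31^0.646 ≈ 56.99 kt.
V₂: ΔP = 37, V ≈ 6.2 × 37^0.646 ≈ 63.89 kt.
ΔV over 12 h = 6.90 kt → 24 h equivalent = 6.90 × 24/12 ≈ 13.80 kt.
14 kt < 30 kt ⇒ not rapid intensification.

14 kt, no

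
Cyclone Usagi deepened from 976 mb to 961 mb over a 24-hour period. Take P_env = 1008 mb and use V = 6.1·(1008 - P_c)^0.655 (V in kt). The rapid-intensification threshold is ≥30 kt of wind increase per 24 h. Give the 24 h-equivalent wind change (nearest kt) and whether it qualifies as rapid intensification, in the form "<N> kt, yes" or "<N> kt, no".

17 kt, no

V₁: ΔP = 32, V ≈ 6.1 × 32^0.655 ≈ 59.05 kt.
V₂: ΔP = 47, V ≈ 6.1 × 47^0.655 ≈ 75.95 kt.
ΔV over 24 h = 16.90 kt → 24 h equivalent = 16.90 × 24/24 ≈ 16.90 kt.
17 kt < 30 kt ⇒ not rapid intensification.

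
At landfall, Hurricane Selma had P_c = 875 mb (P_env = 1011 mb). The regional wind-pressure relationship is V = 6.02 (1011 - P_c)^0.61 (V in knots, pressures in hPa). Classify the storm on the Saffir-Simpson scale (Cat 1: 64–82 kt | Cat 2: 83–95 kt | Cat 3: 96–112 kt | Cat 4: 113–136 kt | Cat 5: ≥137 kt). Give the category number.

4

ΔP = 1011 − 875 = 136 mb.
V ≈ 6.02 × 136^0.61 = 6.02 × 20.02 ≈ 121 kt.
121 kt falls in the Category 4 band.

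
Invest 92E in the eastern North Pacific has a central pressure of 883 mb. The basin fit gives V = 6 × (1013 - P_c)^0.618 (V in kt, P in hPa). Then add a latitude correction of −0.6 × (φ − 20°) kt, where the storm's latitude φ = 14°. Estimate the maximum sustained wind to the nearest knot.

125 kt

ΔP = 1013 − 883 = 130 mb.
130^0.618 ≈ 20.250.
V ≈ 6 × 20.250 ≈ 121.5 kt.
Latitude correction: −0.6 × (14 − 20) = 3.6 kt.
Corrected V ≈ 125.1 kt → 125 kt.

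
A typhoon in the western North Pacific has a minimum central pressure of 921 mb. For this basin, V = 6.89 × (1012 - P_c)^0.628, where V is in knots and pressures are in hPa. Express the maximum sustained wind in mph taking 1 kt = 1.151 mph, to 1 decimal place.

ΔP = 1012 − 921 = 91 mb.
V ≈ 6.89 × 91^0.628 = 6.89 × 16.993 ≈ 117.084 kt.
117.084 × 1.151 ≈ 134.76 mph → 134.8 mph.

134.8 mph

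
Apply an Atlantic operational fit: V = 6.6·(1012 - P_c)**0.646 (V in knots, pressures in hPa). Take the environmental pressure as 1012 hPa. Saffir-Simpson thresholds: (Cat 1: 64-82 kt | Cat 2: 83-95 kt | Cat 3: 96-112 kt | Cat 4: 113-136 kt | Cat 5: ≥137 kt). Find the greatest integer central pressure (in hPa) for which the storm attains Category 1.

978 hPa

Category 1 begins at V = 64 kt.
Required ΔP = (64/6.6)^(1/0.646) = 9.697^1.548 ≈ 33.67 hPa.
P_c ≤ 1012 − 33.67 = 978.33, so the highest integer P_c is 978 hPa.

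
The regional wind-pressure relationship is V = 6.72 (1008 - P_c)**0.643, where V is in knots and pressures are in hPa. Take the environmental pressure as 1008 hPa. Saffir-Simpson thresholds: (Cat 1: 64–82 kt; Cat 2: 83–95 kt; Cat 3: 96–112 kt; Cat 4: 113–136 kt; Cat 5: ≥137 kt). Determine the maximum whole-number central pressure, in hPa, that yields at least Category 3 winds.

945 hPa

Category 3 begins at V = 96 kt.
Required ΔP = (96/6.72)^(1/0.643) = 14.286^1.555 ≈ 62.53 hPa.
P_c ≤ 1008 − 62.53 = 945.47, so the highest integer P_c is 945 hPa.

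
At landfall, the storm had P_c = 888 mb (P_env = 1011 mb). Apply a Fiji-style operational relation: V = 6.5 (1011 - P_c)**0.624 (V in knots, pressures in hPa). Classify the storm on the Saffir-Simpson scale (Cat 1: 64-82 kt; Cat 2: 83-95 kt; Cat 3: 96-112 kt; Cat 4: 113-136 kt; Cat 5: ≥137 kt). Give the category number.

4

ΔP = 1011 − 888 = 123 mb.
V ≈ 6.5 × 123^0.624 = 6.5 × 20.14 ≈ 131 kt.
131 kt falls in the Category 4 band.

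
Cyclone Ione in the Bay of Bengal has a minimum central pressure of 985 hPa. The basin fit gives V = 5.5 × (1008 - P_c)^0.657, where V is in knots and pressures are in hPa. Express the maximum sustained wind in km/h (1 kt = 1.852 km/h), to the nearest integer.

ΔP = 1008 − 985 = 23 hPa.
V ≈ 5.5 × 23^0.657 = 5.5 × 7.846 ≈ 43.154 kt.
43.154 × 1.852 ≈ 79.92 km/h → 80 km/h.

80 km/h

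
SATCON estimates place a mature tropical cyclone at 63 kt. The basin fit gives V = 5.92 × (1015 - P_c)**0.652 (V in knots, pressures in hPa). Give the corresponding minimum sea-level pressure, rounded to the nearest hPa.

977 hPa

ΔP = (V / 5.92)^(1/0.652) = (63/5.92)^1.534.
63/5.92 = 10.642; 10.642^1.534 ≈ 37.60 hPa.
P_c = 1015 − 37.60 = 977.40 ≈ 977 hPa.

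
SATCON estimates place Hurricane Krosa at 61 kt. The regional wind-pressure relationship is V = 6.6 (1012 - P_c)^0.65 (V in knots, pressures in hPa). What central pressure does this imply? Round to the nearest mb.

ΔP = (V / 6.6)^(1/0.65) = (61/6.6)^1.538.
61/6.6 = 9.242; 9.242^1.538 ≈ 30.61 mb.
P_c = 1012 − 30.61 = 981.39 ≈ 981 mb.

981 mb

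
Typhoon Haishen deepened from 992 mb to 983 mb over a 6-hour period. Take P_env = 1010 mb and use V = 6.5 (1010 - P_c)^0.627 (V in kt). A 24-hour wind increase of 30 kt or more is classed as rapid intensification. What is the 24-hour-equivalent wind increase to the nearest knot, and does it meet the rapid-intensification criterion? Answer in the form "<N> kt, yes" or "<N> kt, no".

V₁: ΔP = 18, V ≈ 6.5 × 18^0.627 ≈ 39.81 kt.
V₂: ΔP = 27, V ≈ 6.5 × 27^0.627 ≈ 51.33 kt.
ΔV over 6 h = 11.52 kt → 24 h equivalent = 11.52 × 24/6 ≈ 46.08 kt.
46 kt ≥ 30 kt ⇒ rapid intensification.

46 kt, yes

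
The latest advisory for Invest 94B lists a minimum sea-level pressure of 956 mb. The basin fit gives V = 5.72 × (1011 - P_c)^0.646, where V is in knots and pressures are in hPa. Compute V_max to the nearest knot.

76 kt

ΔP = 1011 − 956 = 55 mb.
55^0.646 ≈ 13.313.
V ≈ 5.72 × 13.313 ≈ 76.2 kt.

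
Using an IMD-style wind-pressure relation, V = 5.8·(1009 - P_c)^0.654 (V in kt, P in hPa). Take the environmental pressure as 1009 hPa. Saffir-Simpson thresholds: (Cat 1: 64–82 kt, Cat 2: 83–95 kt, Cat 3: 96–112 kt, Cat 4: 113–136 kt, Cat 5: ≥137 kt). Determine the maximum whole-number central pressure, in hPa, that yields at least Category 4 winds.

915 hPa

Category 4 begins at V = 113 kt.
Required ΔP = (113/5.8)^(1/0.654) = 19.483^1.529 ≈ 93.74 hPa.
P_c ≤ 1009 − 93.74 = 915.26, so the highest integer P_c is 915 hPa.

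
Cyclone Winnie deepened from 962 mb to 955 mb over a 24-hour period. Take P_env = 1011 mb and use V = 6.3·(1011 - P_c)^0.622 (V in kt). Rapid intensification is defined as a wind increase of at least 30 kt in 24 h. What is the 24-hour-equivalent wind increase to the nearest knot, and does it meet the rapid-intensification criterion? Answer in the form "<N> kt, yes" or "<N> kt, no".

V₁: ΔP = 49, V ≈ 6.3 × 49^0.622 ≈ 70.90 kt.
V₂: ΔP = 56, V ≈ 6.3 × 56^0.622 ≈ 77.04 kt.
ΔV over 24 h = 6.14 kt → 24 h equivalent = 6.14 × 24/24 ≈ 6.14 kt.
6 kt < 30 kt ⇒ not rapid intensification.

6 kt, no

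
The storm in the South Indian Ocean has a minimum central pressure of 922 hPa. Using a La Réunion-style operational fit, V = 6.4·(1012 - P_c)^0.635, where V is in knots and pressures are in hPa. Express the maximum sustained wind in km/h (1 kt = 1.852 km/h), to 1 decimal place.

206.4 km/h

ΔP = 1012 − 922 = 90 hPa.
V ≈ 6.4 × 90^0.635 = 6.4 × 17.416 ≈ 111.461 kt.
111.461 × 1.852 ≈ 206.43 km/h → 206.4 km/h.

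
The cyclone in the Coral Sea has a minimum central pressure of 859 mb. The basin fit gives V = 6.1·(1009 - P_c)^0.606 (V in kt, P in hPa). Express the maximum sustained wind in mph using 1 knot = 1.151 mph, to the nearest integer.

ΔP = 1009 − 859 = 150 mb.
V ≈ 6.1 × 150^0.606 = 6.1 × 20.831 ≈ 127.069 kt.
127.069 × 1.151 ≈ 146.26 mph → 146 mph.

146 mph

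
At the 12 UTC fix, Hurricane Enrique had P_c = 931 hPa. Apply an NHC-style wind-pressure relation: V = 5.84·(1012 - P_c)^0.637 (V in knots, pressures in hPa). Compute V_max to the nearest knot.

ΔP = 1012 − 931 = 81 hPa.
81^0.637 ≈ 16.433.
V ≈ 5.84 × 16.433 ≈ 96.0 kt.

96 kt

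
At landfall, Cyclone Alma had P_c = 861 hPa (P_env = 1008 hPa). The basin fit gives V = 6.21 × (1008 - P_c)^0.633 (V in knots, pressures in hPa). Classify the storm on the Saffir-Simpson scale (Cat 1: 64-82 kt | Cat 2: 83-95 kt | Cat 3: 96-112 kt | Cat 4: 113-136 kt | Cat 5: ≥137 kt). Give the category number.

5

ΔP = 1008 − 861 = 147 hPa.
V ≈ 6.21 × 147^0.633 = 6.21 × 23.55 ≈ 146 kt.
146 kt falls in the Category 5 band.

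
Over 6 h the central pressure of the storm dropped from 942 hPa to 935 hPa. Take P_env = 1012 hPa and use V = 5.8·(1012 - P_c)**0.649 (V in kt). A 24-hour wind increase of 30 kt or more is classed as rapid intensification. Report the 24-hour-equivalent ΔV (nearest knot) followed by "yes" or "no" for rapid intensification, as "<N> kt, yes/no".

V₁: ΔP = 70, V ≈ 5.8 × 70^0.649 ≈ 91.39 kt.
V₂: ΔP = 77, V ≈ 5.8 × 77^0.649 ≈ 97.22 kt.
ΔV over 6 h = 5.83 kt → 24 h equivalent = 5.83 × 24/6 ≈ 23.32 kt.
23 kt < 30 kt ⇒ not rapid intensification.

23 kt, no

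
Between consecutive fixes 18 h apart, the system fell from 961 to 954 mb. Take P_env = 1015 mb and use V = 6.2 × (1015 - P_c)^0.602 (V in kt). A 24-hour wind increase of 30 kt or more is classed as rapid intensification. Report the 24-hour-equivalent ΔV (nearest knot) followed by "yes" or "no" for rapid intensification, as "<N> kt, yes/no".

7 kt, no

V₁: ΔP = 54, V ≈ 6.2 × 54^0.602 ≈ 68.44 kt.
V₂: ΔP = 61, V ≈ 6.2 × 61^0.602 ≈ 73.65 kt.
ΔV over 18 h = 5.21 kt → 24 h equivalent = 5.21 × 24/18 ≈ 6.95 kt.
7 kt < 30 kt ⇒ not rapid intensification.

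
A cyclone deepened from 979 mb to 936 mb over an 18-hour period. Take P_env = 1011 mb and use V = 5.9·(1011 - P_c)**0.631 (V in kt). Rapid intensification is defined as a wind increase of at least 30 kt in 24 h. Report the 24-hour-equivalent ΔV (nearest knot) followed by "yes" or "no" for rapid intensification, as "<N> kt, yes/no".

50 kt, yes

V₁: ΔP = 32, V ≈ 5.9 × 32^0.631 ≈ 52.55 kt.
V₂: ΔP = 75, V ≈ 5.9 × 75^0.631 ≈ 89.95 kt.
ΔV over 18 h = 37.40 kt → 24 h equivalent = 37.40 × 24/18 ≈ 49.87 kt.
50 kt ≥ 30 kt ⇒ rapid intensification.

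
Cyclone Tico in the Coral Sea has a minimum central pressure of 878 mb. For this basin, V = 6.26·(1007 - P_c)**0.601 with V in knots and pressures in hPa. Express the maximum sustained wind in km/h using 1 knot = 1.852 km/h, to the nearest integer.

215 km/h

ΔP = 1007 − 878 = 129 mb.
V ≈ 6.26 × 129^0.601 = 6.26 × 18.555 ≈ 116.155 kt.
116.155 × 1.852 ≈ 215.12 km/h → 215 km/h.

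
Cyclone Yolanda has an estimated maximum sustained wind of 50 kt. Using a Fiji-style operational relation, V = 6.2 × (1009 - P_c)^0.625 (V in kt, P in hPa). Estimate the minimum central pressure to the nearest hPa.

ΔP = (V / 6.2)^(1/0.625) = (50/6.2)^1.600.
50/6.2 = 8.065; 8.065^1.600 ≈ 28.22 hPa.
P_c = 1009 − 28.22 = 980.78 ≈ 981 hPa.

981 hPa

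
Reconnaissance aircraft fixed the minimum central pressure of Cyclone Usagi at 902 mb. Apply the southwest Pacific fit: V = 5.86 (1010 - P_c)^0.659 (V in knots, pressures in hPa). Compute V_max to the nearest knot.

ΔP = 1010 − 902 = 108 mb.
108^0.659 ≈ 21.879.
V ≈ 5.86 × 21.879 ≈ 128.2 kt.

128 kt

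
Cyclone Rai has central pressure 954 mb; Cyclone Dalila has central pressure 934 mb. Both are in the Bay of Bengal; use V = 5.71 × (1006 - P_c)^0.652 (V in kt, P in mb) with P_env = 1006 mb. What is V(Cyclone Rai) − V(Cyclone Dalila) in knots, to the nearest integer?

Cyclone Rai: ΔP = 52; V ≈ 5.71 × 52^0.652 ≈ 75.07 kt.
Cyclone Dalila: ΔP = 72; V ≈ 5.71 × 72^0.652 ≈ 92.81 kt.
Difference ≈ 75.07 − 92.81 = -17.74 → -18 kt.

-18 kt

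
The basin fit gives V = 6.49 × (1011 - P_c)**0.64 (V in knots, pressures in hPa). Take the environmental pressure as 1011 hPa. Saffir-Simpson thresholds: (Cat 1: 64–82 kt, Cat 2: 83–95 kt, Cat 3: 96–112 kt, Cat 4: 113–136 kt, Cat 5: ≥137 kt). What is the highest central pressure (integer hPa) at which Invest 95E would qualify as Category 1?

975 hPa

Category 1 begins at V = 64 kt.
Required ΔP = (64/6.49)^(1/0.64) = 9.861^1.562 ≈ 35.73 hPa.
P_c ≤ 1011 − 35.73 = 975.27, so the highest integer P_c is 975 hPa.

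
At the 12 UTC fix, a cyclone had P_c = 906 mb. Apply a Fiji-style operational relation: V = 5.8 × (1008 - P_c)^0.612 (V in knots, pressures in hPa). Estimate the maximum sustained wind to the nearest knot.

ΔP = 1008 − 906 = 102 mb.
102^0.612 ≈ 16.954.
V ≈ 5.8 × 16.954 ≈ 98.3 kt.

98 kt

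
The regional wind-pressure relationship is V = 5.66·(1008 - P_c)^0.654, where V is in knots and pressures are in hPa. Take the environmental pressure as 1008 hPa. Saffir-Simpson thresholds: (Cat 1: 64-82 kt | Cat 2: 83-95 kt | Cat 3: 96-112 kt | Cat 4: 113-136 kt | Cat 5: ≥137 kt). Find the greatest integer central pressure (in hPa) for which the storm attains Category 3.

932 hPa

Category 3 begins at V = 96 kt.
Required ΔP = (96/5.66)^(1/0.654) = 16.961^1.529 ≈ 75.84 hPa.
P_c ≤ 1008 − 75.84 = 932.16, so the highest integer P_c is 932 hPa.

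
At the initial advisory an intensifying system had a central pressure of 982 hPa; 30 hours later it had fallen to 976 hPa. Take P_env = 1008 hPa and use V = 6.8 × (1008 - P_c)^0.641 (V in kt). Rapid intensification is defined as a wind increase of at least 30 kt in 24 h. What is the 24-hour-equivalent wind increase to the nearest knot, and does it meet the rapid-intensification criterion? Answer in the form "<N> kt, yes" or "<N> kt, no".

V₁: ΔP = 26, V ≈ 6.8 × 26^0.641 ≈ 54.89 kt.
V₂: ΔP = 32, V ≈ 6.8 × 32^0.641 ≈ 62.71 kt.
ΔV over 30 h = 7.82 kt → 24 h equivalent = 7.82 × 24/30 ≈ 6.26 kt.
6 kt < 30 kt ⇒ not rapid intensification.

6 kt, no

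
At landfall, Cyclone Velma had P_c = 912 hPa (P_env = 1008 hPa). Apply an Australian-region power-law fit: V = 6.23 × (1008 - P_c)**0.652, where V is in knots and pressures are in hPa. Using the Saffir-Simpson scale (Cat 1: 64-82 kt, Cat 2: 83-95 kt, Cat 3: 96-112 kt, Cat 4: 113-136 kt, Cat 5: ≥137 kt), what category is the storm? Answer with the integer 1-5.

4

ΔP = 1008 − 912 = 96 hPa.
V ≈ 6.23 × 96^0.652 = 6.23 × 19.61 ≈ 122 kt.
122 kt falls in the Category 4 band.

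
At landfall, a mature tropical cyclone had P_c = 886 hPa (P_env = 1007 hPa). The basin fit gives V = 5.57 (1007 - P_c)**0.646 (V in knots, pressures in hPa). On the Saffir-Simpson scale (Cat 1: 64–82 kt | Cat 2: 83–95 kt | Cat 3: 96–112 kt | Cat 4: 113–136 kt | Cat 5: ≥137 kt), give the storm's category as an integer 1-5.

4

ΔP = 1007 − 886 = 121 hPa.
V ≈ 5.57 × 121^0.646 = 5.57 × 22.16 ≈ 123 kt.
123 kt falls in the Category 4 band.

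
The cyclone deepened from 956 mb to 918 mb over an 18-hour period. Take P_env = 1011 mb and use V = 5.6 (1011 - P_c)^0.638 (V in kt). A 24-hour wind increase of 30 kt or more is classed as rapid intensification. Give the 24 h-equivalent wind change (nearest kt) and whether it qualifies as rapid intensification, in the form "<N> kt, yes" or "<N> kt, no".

V₁: ΔP = 55, V ≈ 5.6 × 55^0.638 ≈ 72.20 kt.
V₂: ΔP = 93, V ≈ 5.6 × 93^0.638 ≈ 100.94 kt.
ΔV over 18 h = 28.74 kt → 24 h equivalent = 28.74 × 24/18 ≈ 38.32 kt.
38 kt ≥ 30 kt ⇒ rapid intensification.

38 kt, yes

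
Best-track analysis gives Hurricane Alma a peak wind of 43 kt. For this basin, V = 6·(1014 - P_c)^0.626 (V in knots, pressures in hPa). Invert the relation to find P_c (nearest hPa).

ΔP = (V / 6)^(1/0.626) = (43/6)^1.597.
43/6 = 7.167; 7.167^1.597 ≈ 23.24 hPa.
P_c = 1014 − 23.24 = 990.76 ≈ 991 hPa.

991 hPa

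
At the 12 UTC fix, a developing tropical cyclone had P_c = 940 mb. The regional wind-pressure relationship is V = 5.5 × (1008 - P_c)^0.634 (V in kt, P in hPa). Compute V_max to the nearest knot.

80 kt

ΔP = 1008 − 940 = 68 mb.
68^0.634 ≈ 14.515.
V ≈ 5.5 × 14.515 ≈ 79.8 kt.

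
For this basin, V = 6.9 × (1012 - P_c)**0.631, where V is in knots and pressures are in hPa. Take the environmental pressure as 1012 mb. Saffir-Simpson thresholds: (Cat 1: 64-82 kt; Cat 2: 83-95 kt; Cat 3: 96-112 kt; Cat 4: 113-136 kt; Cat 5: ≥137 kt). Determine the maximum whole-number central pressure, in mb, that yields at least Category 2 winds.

960 mb

Category 2 begins at V = 83 kt.
Required ΔP = (83/6.9)^(1/0.631) = 12.029^1.585 ≈ 51.51 mb.
P_c ≤ 1012 − 51.51 = 960.49, so the highest integer P_c is 960 mb.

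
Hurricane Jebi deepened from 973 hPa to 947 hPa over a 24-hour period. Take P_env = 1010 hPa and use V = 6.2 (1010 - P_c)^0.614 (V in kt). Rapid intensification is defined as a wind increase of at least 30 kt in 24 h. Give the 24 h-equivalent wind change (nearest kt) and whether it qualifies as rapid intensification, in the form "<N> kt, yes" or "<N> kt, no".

V₁: ΔP = 37, V ≈ 6.2 × 37^0.614 ≈ 56.92 kt.
V₂: ΔP = 63, V ≈ 6.2 × 63^0.614 ≈ 78.92 kt.
ΔV over 24 h = 22.00 kt → 24 h equivalent = 22.00 × 24/24 ≈ 22.00 kt.
22 kt < 30 kt ⇒ not rapid intensification.

22 kt, no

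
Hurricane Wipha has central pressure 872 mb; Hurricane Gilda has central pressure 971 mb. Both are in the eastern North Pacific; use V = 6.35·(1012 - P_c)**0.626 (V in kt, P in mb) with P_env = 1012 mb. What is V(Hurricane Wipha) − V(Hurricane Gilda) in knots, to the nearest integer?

Hurricane Wipha: ΔP = 140; V ≈ 6.35 × 140^0.626 ≈ 140.04 kt.
Hurricane Gilda: ΔP = 41; V ≈ 6.35 × 41^0.626 ≈ 64.92 kt.
Difference ≈ 140.04 − 64.92 = 75.12 → 75 kt.

75 kt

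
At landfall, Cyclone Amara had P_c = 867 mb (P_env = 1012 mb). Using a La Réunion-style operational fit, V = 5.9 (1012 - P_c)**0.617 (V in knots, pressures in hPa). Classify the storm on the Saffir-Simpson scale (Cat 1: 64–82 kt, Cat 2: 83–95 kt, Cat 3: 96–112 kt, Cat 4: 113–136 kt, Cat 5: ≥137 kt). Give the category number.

4

ΔP = 1012 − 867 = 145 mb.
V ≈ 5.9 × 145^0.617 = 5.9 × 21.56 ≈ 127 kt.
127 kt falls in the Category 4 band.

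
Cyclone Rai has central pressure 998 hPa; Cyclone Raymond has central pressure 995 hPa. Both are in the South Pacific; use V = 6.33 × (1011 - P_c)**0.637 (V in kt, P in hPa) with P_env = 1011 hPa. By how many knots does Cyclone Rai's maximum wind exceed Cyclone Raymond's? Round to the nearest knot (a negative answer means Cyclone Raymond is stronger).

-5 kt

Cyclone Rai: ΔP = 13; V ≈ 6.33 × 13^0.637 ≈ 32.43 kt.
Cyclone Raymond: ΔP = 16; V ≈ 6.33 × 16^0.637 ≈ 37.02 kt.
Difference ≈ 32.43 − 37.02 = -4.59 → -5 kt.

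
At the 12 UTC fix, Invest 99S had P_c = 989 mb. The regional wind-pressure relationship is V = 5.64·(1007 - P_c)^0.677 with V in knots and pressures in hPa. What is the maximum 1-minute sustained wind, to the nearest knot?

ΔP = 1007 − 989 = 18 mb.
18^0.677 ≈ 7.077.
V ≈ 5.64 × 7.077 ≈ 39.9 kt.

40 kt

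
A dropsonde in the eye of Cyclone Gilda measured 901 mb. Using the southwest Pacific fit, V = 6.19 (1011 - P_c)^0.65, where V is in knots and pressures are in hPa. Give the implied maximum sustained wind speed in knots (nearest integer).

131 kt

ΔP = 1011 − 901 = 110 mb.
110^0.65 ≈ 21.228.
V ≈ 6.19 × 21.228 ≈ 131.4 kt.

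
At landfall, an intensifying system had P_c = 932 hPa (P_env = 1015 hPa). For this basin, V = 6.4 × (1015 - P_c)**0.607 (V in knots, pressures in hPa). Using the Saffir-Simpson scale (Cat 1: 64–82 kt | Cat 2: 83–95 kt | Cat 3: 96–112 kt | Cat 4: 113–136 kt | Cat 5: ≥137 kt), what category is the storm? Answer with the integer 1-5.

2

ΔP = 1015 − 932 = 83 hPa.
V ≈ 6.4 × 83^0.607 = 6.4 × 14.62 ≈ 94 kt.
94 kt falls in the Category 2 band.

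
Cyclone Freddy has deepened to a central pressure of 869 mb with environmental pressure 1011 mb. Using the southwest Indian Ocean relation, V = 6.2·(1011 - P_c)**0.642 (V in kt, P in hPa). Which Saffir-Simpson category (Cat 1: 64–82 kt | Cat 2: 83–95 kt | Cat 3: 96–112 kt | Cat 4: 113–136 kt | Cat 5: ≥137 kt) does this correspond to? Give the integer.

ΔP = 1011 − 869 = 142 mb.
V ≈ 6.2 × 142^0.642 = 6.2 × 24.09 ≈ 149 kt.
149 kt falls in the Category 5 band.

5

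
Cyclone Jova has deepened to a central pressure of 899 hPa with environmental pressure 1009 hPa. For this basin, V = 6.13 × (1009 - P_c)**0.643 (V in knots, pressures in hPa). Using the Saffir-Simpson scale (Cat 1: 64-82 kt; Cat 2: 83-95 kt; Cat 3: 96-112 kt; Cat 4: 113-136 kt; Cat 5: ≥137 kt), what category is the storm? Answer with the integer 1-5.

ΔP = 1009 − 899 = 110 hPa.
V ≈ 6.13 × 110^0.643 = 6.13 × 20.54 ≈ 126 kt.
126 kt falls in the Category 4 band.

4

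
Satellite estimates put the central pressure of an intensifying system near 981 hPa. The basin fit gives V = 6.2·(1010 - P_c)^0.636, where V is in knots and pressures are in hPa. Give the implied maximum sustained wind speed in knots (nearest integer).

ΔP = 1010 − 981 = 29 hPa.
29^0.636 ≈ 8.513.
V ≈ 6.2 × 8.513 ≈ 52.8 kt.

53 kt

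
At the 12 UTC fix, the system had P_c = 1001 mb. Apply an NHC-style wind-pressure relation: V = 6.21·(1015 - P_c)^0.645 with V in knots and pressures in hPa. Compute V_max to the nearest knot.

ΔP = 1015 − 1001 = 14 mb.
14^0.645 ≈ 5.486.
V ≈ 6.21 × 5.486 ≈ 34.1 kt.

34 kt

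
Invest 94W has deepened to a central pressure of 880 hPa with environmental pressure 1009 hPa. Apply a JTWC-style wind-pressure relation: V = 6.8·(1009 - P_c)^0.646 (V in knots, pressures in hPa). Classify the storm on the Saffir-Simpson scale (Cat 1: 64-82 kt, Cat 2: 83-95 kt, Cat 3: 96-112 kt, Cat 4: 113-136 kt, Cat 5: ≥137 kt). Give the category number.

5

ΔP = 1009 − 880 = 129 hPa.
V ≈ 6.8 × 129^0.646 = 6.8 × 23.09 ≈ 157 kt.
157 kt falls in the Category 5 band.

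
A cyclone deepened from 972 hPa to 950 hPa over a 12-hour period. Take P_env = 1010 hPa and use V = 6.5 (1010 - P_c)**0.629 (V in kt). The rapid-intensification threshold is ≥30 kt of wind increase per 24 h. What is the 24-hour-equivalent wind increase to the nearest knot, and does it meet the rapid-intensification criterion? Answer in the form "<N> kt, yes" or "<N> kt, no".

V₁: ΔP = 38, V ≈ 6.5 × 38^0.629 ≈ 64.06 kt.
V₂: ΔP = 60, V ≈ 6.5 × 60^0.629 ≈ 85.38 kt.
ΔV over 12 h = 21.32 kt → 24 h equivalent = 21.32 × 24/12 ≈ 42.64 kt.
43 kt ≥ 30 kt ⇒ rapid intensification.

43 kt, yes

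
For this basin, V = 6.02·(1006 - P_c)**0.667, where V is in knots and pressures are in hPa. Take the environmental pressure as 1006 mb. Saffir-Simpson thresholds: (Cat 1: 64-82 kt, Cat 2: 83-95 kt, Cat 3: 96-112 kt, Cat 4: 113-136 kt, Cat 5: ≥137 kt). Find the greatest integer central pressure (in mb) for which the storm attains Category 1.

Category 1 begins at V = 64 kt.
Required ΔP = (64/6.02)^(1/0.667) = 10.631^1.499 ≈ 34.60 mb.
P_c ≤ 1006 − 34.60 = 971.40, so the highest integer P_c is 971 mb.

971 mb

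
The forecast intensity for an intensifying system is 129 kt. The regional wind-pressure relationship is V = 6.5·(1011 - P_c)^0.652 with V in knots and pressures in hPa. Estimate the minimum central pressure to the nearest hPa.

ΔP = (V / 6.5)^(1/0.652) = (129/6.5)^1.534.
129/6.5 = 19.846; 19.846^1.534 ≈ 97.79 hPa.
P_c = 1011 − 97.79 = 913.21 ≈ 913 hPa.

913 hPa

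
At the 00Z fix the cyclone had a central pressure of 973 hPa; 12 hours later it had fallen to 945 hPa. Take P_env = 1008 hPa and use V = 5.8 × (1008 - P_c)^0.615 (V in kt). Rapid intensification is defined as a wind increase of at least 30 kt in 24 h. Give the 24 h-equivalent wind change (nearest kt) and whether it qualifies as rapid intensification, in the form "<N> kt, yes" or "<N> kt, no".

V₁: ΔP = 35, V ≈ 5.8 × 35^0.615 ≈ 51.65 kt.
V₂: ΔP = 63, V ≈ 5.8 × 63^0.615 ≈ 74.13 kt.
ΔV over 12 h = 22.48 kt → 24 h equivalent = 22.48 × 24/12 ≈ 44.96 kt.
45 kt ≥ 30 kt ⇒ rapid intensification.

45 kt, yes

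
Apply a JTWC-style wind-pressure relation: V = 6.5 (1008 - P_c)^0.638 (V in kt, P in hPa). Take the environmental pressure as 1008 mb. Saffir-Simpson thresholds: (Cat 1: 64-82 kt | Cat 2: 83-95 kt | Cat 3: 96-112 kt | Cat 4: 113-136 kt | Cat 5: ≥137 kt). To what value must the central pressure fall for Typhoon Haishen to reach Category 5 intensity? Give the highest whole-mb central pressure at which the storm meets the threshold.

Category 5 begins at V = 137 kt.
Required ΔP = (137/6.5)^(1/0.638) = 21.077^1.567 ≈ 118.83 mb.
P_c ≤ 1008 − 118.83 = 889.17, so the highest integer P_c is 889 mb.

889 mb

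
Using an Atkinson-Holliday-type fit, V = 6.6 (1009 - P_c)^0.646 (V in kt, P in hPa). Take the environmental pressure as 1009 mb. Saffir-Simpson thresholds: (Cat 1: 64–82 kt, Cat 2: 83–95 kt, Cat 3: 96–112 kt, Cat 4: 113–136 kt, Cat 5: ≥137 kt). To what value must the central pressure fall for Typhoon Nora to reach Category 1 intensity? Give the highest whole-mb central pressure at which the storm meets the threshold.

Category 1 begins at V = 64 kt.
Required ΔP = (64/6.6)^(1/0.646) = 9.697^1.548 ≈ 33.67 mb.
P_c ≤ 1009 − 33.67 = 975.33, so the highest integer P_c is 975 mb.

975 mb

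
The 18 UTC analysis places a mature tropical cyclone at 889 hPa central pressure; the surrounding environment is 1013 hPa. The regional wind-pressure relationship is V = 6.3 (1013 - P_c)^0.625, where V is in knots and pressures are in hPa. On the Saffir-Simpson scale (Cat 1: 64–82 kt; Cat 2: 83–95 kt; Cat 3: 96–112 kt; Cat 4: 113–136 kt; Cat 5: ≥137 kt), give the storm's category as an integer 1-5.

ΔP = 1013 − 889 = 124 hPa.
V ≈ 6.3 × 124^0.625 = 6.3 × 20.34 ≈ 128 kt.
128 kt falls in the Category 4 band.

4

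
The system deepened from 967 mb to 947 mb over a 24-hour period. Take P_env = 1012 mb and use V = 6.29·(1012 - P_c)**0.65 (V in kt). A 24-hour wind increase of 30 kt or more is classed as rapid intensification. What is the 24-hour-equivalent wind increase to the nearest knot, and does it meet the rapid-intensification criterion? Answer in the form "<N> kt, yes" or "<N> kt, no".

V₁: ΔP = 45, V ≈ 6.29 × 45^0.65 ≈ 74.69 kt.
V₂: ΔP = 65, V ≈ 6.29 × 65^0.65 ≈ 94.85 kt.
ΔV over 24 h = 20.16 kt → 24 h equivalent = 20.16 × 24/24 ≈ 20.16 kt.
20 kt < 30 kt ⇒ not rapid intensification.

20 kt, no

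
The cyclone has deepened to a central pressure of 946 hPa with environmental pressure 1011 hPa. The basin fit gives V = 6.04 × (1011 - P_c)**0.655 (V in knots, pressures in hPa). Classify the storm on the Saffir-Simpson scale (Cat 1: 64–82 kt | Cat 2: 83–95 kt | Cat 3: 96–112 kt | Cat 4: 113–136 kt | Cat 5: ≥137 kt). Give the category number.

ΔP = 1011 − 946 = 65 hPa.
V ≈ 6.04 × 65^0.655 = 6.04 × 15.40 ≈ 93 kt.
93 kt falls in the Category 2 band.

2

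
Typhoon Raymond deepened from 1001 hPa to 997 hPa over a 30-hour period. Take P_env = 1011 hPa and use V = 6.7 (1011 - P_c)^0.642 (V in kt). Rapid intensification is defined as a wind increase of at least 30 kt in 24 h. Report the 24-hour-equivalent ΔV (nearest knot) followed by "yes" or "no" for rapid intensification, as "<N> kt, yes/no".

6 kt, no

V₁: ΔP = 10, V ≈ 6.7 × 10^0.642 ≈ 29.38 kt.
V₂: ΔP = 14, V ≈ 6.7 × 14^0.642 ≈ 36.47 kt.
ΔV over 30 h = 7.09 kt → 24 h equivalent = 7.09 × 24/30 ≈ 5.67 kt.
6 kt < 30 kt ⇒ not rapid intensification.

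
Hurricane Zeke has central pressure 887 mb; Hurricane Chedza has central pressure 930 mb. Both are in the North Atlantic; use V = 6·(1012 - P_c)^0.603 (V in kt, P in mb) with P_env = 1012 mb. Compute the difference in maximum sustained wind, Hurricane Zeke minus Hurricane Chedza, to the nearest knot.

Hurricane Zeke: ΔP = 125; V ≈ 6 × 125^0.603 ≈ 110.30 kt.
Hurricane Chedza: ΔP = 82; V ≈ 6 × 82^0.603 ≈ 85.54 kt.
Difference ≈ 110.30 − 85.54 = 24.76 → 25 kt.

25 kt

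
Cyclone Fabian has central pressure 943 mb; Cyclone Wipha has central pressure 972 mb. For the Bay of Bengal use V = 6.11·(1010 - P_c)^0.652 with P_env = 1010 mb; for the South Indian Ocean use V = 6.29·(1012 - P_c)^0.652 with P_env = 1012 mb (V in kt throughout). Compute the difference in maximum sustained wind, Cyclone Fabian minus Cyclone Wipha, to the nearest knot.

25 kt

Cyclone Fabian: ΔP = 67; V ≈ 6.11 × 67^0.652 ≈ 94.76 kt.
Cyclone Wipha: ΔP = 40; V ≈ 6.29 × 40^0.652 ≈ 69.69 kt.
Difference ≈ 94.76 − 69.69 = 25.07 → 25 kt.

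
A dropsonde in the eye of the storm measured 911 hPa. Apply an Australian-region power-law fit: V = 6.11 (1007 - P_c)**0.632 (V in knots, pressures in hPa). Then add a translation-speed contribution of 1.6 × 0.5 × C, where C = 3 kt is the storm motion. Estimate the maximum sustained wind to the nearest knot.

112 kt

ΔP = 1007 − 911 = 96 hPa.
96^0.632 ≈ 17.898.
V ≈ 6.11 × 17.898 ≈ 109.4 kt.
Translation term: 1.6 × 0.5 × 3 = 2.4 kt.
Corrected V ≈ 111.8 kt → 112 kt.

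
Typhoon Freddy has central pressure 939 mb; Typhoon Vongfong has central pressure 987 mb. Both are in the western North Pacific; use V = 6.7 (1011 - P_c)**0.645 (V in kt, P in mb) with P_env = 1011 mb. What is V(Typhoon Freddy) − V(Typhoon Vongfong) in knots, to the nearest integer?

Typhoon Freddy: ΔP = 72; V ≈ 6.7 × 72^0.645 ≈ 105.69 kt.
Typhoon Vongfong: ΔP = 24; V ≈ 6.7 × 24^0.645 ≈ 52.04 kt.
Difference ≈ 105.69 − 52.04 = 53.65 → 54 kt.

54 kt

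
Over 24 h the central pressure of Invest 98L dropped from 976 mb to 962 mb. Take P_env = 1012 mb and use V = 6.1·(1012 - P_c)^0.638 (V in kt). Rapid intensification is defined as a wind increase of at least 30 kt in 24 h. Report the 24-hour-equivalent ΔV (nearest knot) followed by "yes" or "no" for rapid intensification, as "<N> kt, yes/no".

V₁: ΔP = 36, V ≈ 6.1 × 36^0.638 ≈ 60.01 kt.
V₂: ΔP = 50, V ≈ 6.1 × 50^0.638 ≈ 74.01 kt.
ΔV over 24 h = 14.00 kt → 24 h equivalent = 14.00 × 24/24 ≈ 14.00 kt.
14 kt < 30 kt ⇒ not rapid intensification.

14 kt, no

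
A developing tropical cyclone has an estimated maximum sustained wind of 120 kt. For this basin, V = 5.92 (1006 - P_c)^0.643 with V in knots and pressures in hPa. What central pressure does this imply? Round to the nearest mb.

ΔP = (V / 5.92)^(1/0.643) = (120/5.92)^1.555.
120/5.92 = 20.270; 20.270^1.555 ≈ 107.76 mb.
P_c = 1006 − 107.76 = 898.24 ≈ 898 mb.

898 mb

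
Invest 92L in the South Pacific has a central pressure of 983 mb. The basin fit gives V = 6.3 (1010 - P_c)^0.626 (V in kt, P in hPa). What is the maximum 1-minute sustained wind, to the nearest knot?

50 kt

ΔP = 1010 − 983 = 27 mb.
27^0.626 ≈ 7.871.
V ≈ 6.3 × 7.871 ≈ 49.6 kt.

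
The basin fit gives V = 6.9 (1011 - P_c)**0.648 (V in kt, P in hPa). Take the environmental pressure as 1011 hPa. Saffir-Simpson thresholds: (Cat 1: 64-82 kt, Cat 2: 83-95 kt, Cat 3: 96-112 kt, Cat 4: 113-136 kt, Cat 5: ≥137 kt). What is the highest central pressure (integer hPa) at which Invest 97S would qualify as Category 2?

964 hPa

Category 2 begins at V = 83 kt.
Required ΔP = (83/6.9)^(1/0.648) = 12.029^1.543 ≈ 46.45 hPa.
P_c ≤ 1011 − 46.45 = 964.55, so the highest integer P_c is 964 hPa.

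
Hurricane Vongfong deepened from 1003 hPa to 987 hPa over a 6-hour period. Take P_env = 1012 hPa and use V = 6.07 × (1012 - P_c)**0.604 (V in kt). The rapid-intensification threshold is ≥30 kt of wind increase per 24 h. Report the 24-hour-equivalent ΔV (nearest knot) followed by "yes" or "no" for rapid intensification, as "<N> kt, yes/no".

V₁: ΔP = 9, V ≈ 6.07 × 9^0.604 ≈ 22.89 kt.
V₂: ΔP = 25, V ≈ 6.07 × 25^0.604 ≈ 42.42 kt.
ΔV over 6 h = 19.53 kt → 24 h equivalent = 19.53 × 24/6 ≈ 78.12 kt.
78 kt ≥ 30 kt ⇒ rapid intensification.

78 kt, yes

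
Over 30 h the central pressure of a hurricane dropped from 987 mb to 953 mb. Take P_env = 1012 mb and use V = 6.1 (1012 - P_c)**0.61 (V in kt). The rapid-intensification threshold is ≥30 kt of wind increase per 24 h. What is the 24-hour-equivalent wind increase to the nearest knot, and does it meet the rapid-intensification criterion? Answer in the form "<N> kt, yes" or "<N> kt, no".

V₁: ΔP = 25, V ≈ 6.1 × 25^0.61 ≈ 43.46 kt.
V₂: ΔP = 59, V ≈ 6.1 × 59^0.61 ≈ 73.38 kt.
ΔV over 30 h = 29.92 kt → 24 h equivalent = 29.92 × 24/30 ≈ 23.94 kt.
24 kt < 30 kt ⇒ not rapid intensification.

24 kt, no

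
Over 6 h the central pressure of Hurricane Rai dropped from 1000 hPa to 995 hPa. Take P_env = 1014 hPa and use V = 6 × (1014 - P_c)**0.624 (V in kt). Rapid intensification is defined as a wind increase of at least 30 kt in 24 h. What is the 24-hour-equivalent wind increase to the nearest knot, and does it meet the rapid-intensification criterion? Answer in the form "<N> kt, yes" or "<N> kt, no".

V₁: ΔP = 14, V ≈ 6 × 14^0.624 ≈ 31.14 kt.
V₂: ΔP = 19, V ≈ 6 × 19^0.624 ≈ 37.68 kt.
ΔV over 6 h = 6.54 kt → 24 h equivalent = 6.54 × 24/6 ≈ 26.16 kt.
26 kt < 30 kt ⇒ not rapid intensification.

26 kt, no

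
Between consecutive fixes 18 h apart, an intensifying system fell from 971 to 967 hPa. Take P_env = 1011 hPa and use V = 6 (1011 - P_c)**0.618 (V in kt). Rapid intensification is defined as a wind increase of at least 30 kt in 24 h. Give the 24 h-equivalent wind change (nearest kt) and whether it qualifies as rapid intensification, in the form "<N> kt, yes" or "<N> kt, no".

V₁: ΔP = 40, V ≈ 6 × 40^0.618 ≈ 58.64 kt.
V₂: ΔP = 44, V ≈ 6 × 44^0.618 ≈ 62.20 kt.
ΔV over 18 h = 3.56 kt → 24 h equivalent = 3.56 × 24/18 ≈ 4.75 kt.
5 kt < 30 kt ⇒ not rapid intensification.

5 kt, no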